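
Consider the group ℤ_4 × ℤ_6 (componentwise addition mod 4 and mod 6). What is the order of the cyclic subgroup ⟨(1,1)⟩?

The order of (1,1) in Z_4 × Z_6 is lcm(ord(1) in Z_4, ord(1) in Z_6).
ord(1) = 4 and ord(1) = 6, so |⟨(1,1)⟩| = lcm(4, 6) = 12.

12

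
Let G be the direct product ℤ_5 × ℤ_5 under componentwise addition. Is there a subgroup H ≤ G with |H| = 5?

5 | 25. A subgroup of order 5 is {(0,0), (0,1), (0,2), (0,3), (0,4)}.

Yes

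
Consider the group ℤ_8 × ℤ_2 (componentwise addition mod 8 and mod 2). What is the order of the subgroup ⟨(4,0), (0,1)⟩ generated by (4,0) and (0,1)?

4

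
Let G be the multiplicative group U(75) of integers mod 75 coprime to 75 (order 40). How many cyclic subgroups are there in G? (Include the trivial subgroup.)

Each element a generates a cyclic subgroup ⟨a⟩; distinct elements may generate the same one (a cyclic group of order d has φ(d) generators).
Cyclic subgroups by order — order 1: 1; order 2: 3; order 4: 2; order 5: 1; order 10: 3; order 20: 2.
Total: 12.

12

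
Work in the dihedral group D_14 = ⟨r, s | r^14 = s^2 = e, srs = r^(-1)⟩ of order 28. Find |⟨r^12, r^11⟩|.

|⟨r^12⟩| = 7 and |⟨r^11⟩| = 14, so |H| is a multiple of lcm(7, 14) = 14 and divides |G| = 28.
Closing under the operation: H = {e, r, r^2, r^3, r^4, r^5, r^6, r^7, r^8, r^9, r^10, r^11, r^12, r^13}, so |H| = 14.

14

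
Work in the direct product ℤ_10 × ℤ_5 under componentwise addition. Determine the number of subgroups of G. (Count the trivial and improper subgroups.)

|G| = 50, so by Lagrange every subgroup order divides 50. Divisors: 1, 2, 5, 10, 25, 50.
Subgroups by order — order 1: 1; order 2: 1; order 5: 6; order 10: 6; order 25: 1; order 50: 1.
Total: 1 + 1 + 6 + 6 + 1 + 1 = 16.

16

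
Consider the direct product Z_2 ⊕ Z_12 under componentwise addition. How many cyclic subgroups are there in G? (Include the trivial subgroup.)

12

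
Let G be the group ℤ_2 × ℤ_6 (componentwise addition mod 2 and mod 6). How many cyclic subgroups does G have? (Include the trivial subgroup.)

8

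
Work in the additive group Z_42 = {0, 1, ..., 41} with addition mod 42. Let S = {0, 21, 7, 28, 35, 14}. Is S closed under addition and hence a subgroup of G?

Yes

|S| = 6 divides |G| = 42, consistent with Lagrange.
S contains the identity, every element's inverse is in S, and S is closed under +: it is a subgroup.
In fact S = ⟨35⟩.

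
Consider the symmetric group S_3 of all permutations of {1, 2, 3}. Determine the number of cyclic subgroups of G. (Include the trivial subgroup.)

Group the elements of G by the cyclic subgroup they generate; each cyclic subgroup of order d accounts for φ(d) elements.
Cyclic subgroups by order — order 1: 1; order 2: 3; order 3: 1.
Total: 5.

5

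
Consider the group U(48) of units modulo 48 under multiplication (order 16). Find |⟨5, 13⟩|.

8

|⟨5⟩| = 4 and |⟨13⟩| = 4, so |H| is a multiple of lcm(4, 4) = 4 and divides |G| = 16.
Closing under the operation: H = {1, 5, 13, 17, 25, 29, 37, 41}, so |H| = 8.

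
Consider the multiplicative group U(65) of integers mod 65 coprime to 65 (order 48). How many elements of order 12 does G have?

Enumerating element orders in G gives 24 elements of order 12.

24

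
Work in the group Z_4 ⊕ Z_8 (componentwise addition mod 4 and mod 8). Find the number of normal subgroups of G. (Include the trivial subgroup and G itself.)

G is abelian, so every subgroup is normal.
G has 22 subgroups in total, hence 22 normal subgroups.

22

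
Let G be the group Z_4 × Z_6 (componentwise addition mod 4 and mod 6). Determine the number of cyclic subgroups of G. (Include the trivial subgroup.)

12

Group the elements of G by the cyclic subgroup they generate; each cyclic subgroup of order d accounts for φ(d) elements.
Cyclic subgroups by order — order 1: 1; order 2: 3; order 3: 1; order 4: 2; order 6: 3; order 12: 2.
Total: 12.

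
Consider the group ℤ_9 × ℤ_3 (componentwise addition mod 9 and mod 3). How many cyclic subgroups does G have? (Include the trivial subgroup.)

A cyclic subgroup of order d is generated by each of its φ(d) elements of order d, so the cyclic subgroups of order d number (#elements of order d)/φ(d).
Cyclic subgroups by order — order 1: 1; order 3: 4; order 9: 3.
Total: 8.

8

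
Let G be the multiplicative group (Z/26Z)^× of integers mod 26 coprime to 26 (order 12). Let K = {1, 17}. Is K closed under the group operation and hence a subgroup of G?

No

17 ∈ K but its inverse 23 ∉ K, so K is not a subgroup.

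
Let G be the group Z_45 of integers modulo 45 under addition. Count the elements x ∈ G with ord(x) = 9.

6

In a cyclic group of order 45, the number of elements of order d (for d | 45) is φ(d).
φ(9) = 6.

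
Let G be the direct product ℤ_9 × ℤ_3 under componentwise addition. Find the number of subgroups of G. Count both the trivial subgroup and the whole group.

10

|G| = 27, so by Lagrange every subgroup order divides 27. Divisors: 1, 3, 9, 27.
Subgroups by order — order 1: 1; order 3: 4; order 9: 4; order 27: 1.
Total: 1 + 4 + 4 + 1 = 10.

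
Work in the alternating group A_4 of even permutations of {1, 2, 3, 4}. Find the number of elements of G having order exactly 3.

8

The elements of order 3 are: (2 3 4), (2 4 3), (1 2 3), (1 2 4), (1 3 2), (1 3 4), (1 4 2), (1 4 3).
That's 8.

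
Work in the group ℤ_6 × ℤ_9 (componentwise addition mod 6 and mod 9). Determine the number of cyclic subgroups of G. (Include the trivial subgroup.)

16

A cyclic subgroup of order d is generated by each of its φ(d) elements of order d, so the cyclic subgroups of order d number (#elements of order d)/φ(d).
Cyclic subgroups by order — order 1: 1; order 2: 1; order 3: 4; order 6: 4; order 9: 3; order 18: 3.
Total: 16.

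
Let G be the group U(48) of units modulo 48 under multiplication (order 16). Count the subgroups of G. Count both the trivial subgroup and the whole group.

27

|G| = 16, so by Lagrange every subgroup order divides 16. Divisors: 1, 2, 4, 8, 16.
Subgroups by order — order 1: 1; order 2: 7; order 4: 11; order 8: 7; order 16: 1.
Total: 1 + 7 + 11 + 7 + 1 = 27.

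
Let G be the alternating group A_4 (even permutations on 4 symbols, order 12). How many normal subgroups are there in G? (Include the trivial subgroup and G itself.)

3

G has 10 subgroups. Checking conjugation-invariance by order — order 1: 1/1 normal; order 2: 0/3 normal; order 3: 0/4 normal; order 4: 1/1 normal; order 12: 1/1 normal.
Total normal subgroups: 3.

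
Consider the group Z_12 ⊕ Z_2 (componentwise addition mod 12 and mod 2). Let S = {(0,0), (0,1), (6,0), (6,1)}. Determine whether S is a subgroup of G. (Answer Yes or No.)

Yes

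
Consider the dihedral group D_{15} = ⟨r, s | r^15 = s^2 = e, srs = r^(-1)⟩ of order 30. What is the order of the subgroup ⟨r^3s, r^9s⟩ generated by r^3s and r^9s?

|⟨r^3s⟩| = 2 and |⟨r^9s⟩| = 2, so |H| is a multiple of lcm(2, 2) = 2 and divides |G| = 30.
Closing under the operation: H = {e, r^3, r^6, r^9, r^12, s, r^3s, r^6s, r^9s, r^12s}, so |H| = 10.

10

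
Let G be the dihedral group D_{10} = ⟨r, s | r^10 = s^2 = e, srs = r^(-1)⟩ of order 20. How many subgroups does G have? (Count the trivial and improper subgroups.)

22

|G| = 20, so by Lagrange every subgroup order divides 20. Divisors: 1, 2, 4, 5, 10, 20.
Subgroups by order — order 1: 1; order 2: 11; order 4: 5; order 5: 1; order 10: 3; order 20: 1.
Total: 1 + 11 + 5 + 1 + 3 + 1 = 22.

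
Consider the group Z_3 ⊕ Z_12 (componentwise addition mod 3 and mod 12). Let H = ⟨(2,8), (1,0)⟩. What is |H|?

9

|⟨(2,8)⟩| = 3 and |⟨(1,0)⟩| = 3, so |H| is a multiple of lcm(3, 3) = 3 and divides |G| = 36.
Closing under the operation: H = {(0,0), (0,4), (0,8), (1,0), (1,4), (1,8), (2,0), (2,4), (2,8)}, so |H| = 9.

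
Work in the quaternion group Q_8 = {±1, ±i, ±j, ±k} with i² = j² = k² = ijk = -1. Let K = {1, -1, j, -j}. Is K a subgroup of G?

Yes

|K| = 4 divides |G| = 8, consistent with Lagrange.
K contains the identity, every element's inverse is in K, and K is closed under ·: it is a subgroup.
In fact K = ⟨j⟩.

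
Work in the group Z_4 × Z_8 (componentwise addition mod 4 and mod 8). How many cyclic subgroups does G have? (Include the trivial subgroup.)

14

A cyclic subgroup of order d is generated by each of its φ(d) elements of order d, so the cyclic subgroups of order d number (#elements of order d)/φ(d).
Cyclic subgroups by order — order 1: 1; order 2: 3; order 4: 6; order 8: 4.
Total: 14.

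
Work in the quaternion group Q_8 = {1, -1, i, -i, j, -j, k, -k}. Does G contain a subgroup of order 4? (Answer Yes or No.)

4 | 8. A subgroup of order 4 is {1, -1, i, -i}.

Yes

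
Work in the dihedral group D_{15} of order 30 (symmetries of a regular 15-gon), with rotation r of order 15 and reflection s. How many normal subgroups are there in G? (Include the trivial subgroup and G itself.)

G has 28 subgroups. Checking conjugation-invariance by order — order 1: 1/1 normal; order 2: 0/15 normal; order 3: 1/1 normal; order 5: 1/1 normal; order 6: 0/5 normal; order 10: 0/3 normal; order 15: 1/1 normal; order 30: 1/1 normal.
Total normal subgroups: 5.

5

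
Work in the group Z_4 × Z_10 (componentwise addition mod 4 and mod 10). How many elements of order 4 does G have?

4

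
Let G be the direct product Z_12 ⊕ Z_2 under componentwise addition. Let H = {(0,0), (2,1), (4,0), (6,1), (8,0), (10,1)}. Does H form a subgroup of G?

Yes

|H| = 6 divides |G| = 24, consistent with Lagrange.
H contains the identity, every element's inverse is in H, and H is closed under +: it is a subgroup.
In fact H = ⟨(2,1)⟩.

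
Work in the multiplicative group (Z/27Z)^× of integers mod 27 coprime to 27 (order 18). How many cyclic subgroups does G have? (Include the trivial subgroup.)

A cyclic subgroup of order d is generated by each of its φ(d) elements of order d, so the cyclic subgroups of order d number (#elements of order d)/φ(d).
Cyclic subgroups by order — order 1: 1; order 2: 1; order 3: 1; order 6: 1; order 9: 1; order 18: 1.
Total: 6.

6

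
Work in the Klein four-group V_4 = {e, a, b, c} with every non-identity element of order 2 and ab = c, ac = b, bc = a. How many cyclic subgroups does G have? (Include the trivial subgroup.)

4

Each element a generates a cyclic subgroup ⟨a⟩; distinct elements may generate the same one (a cyclic group of order d has φ(d) generators).
Cyclic subgroups by order — order 1: 1; order 2: 3.
Total: 4.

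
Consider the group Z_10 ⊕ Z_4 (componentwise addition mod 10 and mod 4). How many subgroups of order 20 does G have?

3

|G| = 40 and 20 | 40, so subgroups of order 20 are possible by Lagrange.
The subgroups of order 20 are: {(0,0), (0,1), (0,2), (0,3), (2,0), (2,1), (2,2), (2,3), (4,0), (4,1), (4,2), (4,3), (6,0), (6,1), (6,2), (6,3), (8,0), (8,1), (8,2), (8,3)}; {(0,0), (0,2), (1,0), (1,2), (2,0), (2,2), (3,0), (3,2), (4,0), (4,2), (5,0), (5,2), (6,0), (6,2), (7,0), (7,2), (8,0), (8,2), (9,0), (9,2)}; {(0,0), (0,2), (1,1), (1,3), (2,0), (2,2), (3,1), (3,3), (4,0), (4,2), (5,1), (5,3), (6,0), (6,2), (7,1), (7,3), (8,0), (8,2), (9,1), (9,3)}.
So G has 3 subgroups of order 20.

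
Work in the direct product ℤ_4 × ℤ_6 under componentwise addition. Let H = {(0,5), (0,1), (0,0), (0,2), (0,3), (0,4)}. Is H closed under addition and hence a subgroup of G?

|H| = 6 divides |G| = 24, consistent with Lagrange.
H contains the identity, every element's inverse is in H, and H is closed under +: it is a subgroup.
In fact H = ⟨(0,1)⟩.

Yes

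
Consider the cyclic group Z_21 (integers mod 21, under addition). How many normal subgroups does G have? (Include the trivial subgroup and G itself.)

G is abelian, so every subgroup is normal.
G has 4 subgroups in total, hence 4 normal subgroups.

4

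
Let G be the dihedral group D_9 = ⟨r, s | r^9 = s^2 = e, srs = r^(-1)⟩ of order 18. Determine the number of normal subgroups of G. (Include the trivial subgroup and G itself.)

4

G has 16 subgroups. Checking conjugation-invariance by order — order 1: 1/1 normal; order 2: 0/9 normal; order 3: 1/1 normal; order 6: 0/3 normal; order 9: 1/1 normal; order 18: 1/1 normal.
Total normal subgroups: 4.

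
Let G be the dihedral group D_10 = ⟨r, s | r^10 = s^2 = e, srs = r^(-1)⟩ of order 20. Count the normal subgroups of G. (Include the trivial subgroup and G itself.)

7

G has 22 subgroups. Checking conjugation-invariance by order — order 1: 1/1 normal; order 2: 1/11 normal; order 4: 0/5 normal; order 5: 1/1 normal; order 10: 3/3 normal; order 20: 1/1 normal.
Total normal subgroups: 7.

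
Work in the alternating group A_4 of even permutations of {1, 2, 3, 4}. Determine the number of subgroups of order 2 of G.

|G| = 12 and 2 | 12, so subgroups of order 2 are possible by Lagrange.
The subgroups of order 2 are: {e, (1 2)(3 4)}; {e, (1 3)(2 4)}; {e, (1 4)(2 3)}.
So G has 3 subgroups of order 2.

3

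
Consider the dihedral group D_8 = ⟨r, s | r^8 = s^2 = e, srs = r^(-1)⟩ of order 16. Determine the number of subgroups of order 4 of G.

|G| = 16 and 4 | 16, so subgroups of order 4 are possible by Lagrange.
The subgroups of order 4 are: {e, r^2, r^4, r^6}; {e, r^4, r^2s, r^6s}; {e, r^4, r^3s, r^7s}; {e, r^4, s, r^4s}; … (5 in all).
So G has 5 subgroups of order 4.

5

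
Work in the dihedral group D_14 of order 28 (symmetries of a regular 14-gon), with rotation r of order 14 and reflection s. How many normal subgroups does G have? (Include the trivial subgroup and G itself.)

7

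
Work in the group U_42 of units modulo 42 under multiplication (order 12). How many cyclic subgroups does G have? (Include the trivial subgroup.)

Each element a generates a cyclic subgroup ⟨a⟩; distinct elements may generate the same one (a cyclic group of order d has φ(d) generators).
Cyclic subgroups by order — order 1: 1; order 2: 3; order 3: 1; order 6: 3.
Total: 8.

8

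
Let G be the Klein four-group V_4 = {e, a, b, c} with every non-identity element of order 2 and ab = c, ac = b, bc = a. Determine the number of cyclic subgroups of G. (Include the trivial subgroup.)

Each element a generates a cyclic subgroup ⟨a⟩; distinct elements may generate the same one (a cyclic group of order d has φ(d) generators).
Cyclic subgroups by order — order 1: 1; order 2: 3.
Total: 4.

4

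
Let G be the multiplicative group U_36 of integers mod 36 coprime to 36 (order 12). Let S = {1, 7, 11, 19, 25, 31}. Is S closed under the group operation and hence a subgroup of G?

No

25 ∈ S but its inverse 13 ∉ S, so S is not a subgroup.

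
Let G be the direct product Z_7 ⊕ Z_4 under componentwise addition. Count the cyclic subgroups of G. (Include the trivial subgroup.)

6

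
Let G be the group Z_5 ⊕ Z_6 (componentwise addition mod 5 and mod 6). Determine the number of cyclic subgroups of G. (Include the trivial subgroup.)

8

Group the elements of G by the cyclic subgroup they generate; each cyclic subgroup of order d accounts for φ(d) elements.
Cyclic subgroups by order — order 1: 1; order 2: 1; order 3: 1; order 5: 1; order 6: 1; order 10: 1; order 15: 1; order 30: 1.
Total: 8.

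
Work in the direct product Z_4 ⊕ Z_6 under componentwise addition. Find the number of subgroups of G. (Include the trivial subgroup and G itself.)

16

|G| = 24, so by Lagrange every subgroup order divides 24. Divisors: 1, 2, 3, 4, 6, 8, 12, 24.
Subgroups by order — order 1: 1; order 2: 3; order 3: 1; order 4: 3; order 6: 3; order 8: 1; order 12: 3; order 24: 1.
Total: 1 + 3 + 1 + 3 + 3 + 1 + 3 + 1 = 16.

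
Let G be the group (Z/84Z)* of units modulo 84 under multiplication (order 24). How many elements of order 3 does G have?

The elements of order 3 are: 25, 37.
That's 2.

2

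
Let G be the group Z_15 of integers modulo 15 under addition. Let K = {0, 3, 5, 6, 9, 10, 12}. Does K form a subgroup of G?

No

|K| = 7 does not divide |G| = 15, so by Lagrange K is not a subgroup.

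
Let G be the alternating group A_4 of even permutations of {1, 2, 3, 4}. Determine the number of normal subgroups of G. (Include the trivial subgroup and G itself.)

3

G has 10 subgroups. Checking conjugation-invariance by order — order 1: 1/1 normal; order 2: 0/3 normal; order 3: 0/4 normal; order 4: 1/1 normal; order 12: 1/1 normal.
Total normal subgroups: 3.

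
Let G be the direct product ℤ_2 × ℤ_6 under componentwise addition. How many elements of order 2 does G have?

An element (a,b) has order lcm(ord(a), ord(b)); count pairs with lcm equal to 2.
Enumerating gives 3 such elements.

3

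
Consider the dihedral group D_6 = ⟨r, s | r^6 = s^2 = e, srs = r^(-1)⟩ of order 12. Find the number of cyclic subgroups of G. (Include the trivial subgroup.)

10

Group the elements of G by the cyclic subgroup they generate; each cyclic subgroup of order d accounts for φ(d) elements.
Cyclic subgroups by order — order 1: 1; order 2: 7; order 3: 1; order 6: 1.
Total: 10.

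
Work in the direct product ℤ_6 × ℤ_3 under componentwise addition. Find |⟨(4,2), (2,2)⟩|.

9

|⟨(4,2)⟩| = 3 and |⟨(2,2)⟩| = 3, so |H| is a multiple of lcm(3, 3) = 3 and divides |G| = 18.
Closing under the operation: H = {(0,0), (0,1), (0,2), (2,0), (2,1), (2,2), (4,0), (4,1), (4,2)}, so |H| = 9.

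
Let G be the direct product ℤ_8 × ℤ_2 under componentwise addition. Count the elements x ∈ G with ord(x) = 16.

An element (a,b) has order lcm(ord(a), ord(b)); count pairs with lcm equal to 16.
Enumerating gives 0 such elements.

0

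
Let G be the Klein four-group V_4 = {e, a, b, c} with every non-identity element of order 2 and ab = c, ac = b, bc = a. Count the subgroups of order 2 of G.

|G| = 4 and 2 | 4, so subgroups of order 2 are possible by Lagrange.
The subgroups of order 2 are: {e, a}; {e, b}; {e, c}.
So G has 3 subgroups of order 2.

3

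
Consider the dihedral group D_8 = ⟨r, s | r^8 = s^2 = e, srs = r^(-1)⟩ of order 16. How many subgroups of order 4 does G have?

|G| = 16 and 4 | 16, so subgroups of order 4 are possible by Lagrange.
The subgroups of order 4 are: {e, r^2, r^4, r^6}; {e, r^4, r^2s, r^6s}; {e, r^4, r^3s, r^7s}; {e, r^4, s, r^4s}; … (5 in all).
So G has 5 subgroups of order 4.

5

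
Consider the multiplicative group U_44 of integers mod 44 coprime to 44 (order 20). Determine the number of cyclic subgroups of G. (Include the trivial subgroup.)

A cyclic subgroup of order d is generated by each of its φ(d) elements of order d, so the cyclic subgroups of order d number (#elements of order d)/φ(d).
Cyclic subgroups by order — order 1: 1; order 2: 3; order 5: 1; order 10: 3.
Total: 8.

8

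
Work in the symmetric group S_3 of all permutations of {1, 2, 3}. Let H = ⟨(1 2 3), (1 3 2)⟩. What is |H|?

|⟨(1 2 3)⟩| = 3 and |⟨(1 3 2)⟩| = 3, so |H| is a multiple of lcm(3, 3) = 3 and divides |G| = 6.
Closing under the operation: H = {e, (1 2 3), (1 3 2)}, so |H| = 3.

3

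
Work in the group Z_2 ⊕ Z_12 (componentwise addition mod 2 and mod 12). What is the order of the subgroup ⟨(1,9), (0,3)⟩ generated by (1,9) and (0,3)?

|⟨(1,9)⟩| = 4 and |⟨(0,3)⟩| = 4, so |H| is a multiple of lcm(4, 4) = 4 and divides |G| = 24.
Closing under the operation: H = {(0,0), (0,3), (0,6), (0,9), (1,0), (1,3), (1,6), (1,9)}, so |H| = 8.

8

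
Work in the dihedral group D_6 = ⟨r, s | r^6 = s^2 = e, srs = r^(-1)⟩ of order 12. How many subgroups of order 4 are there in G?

|G| = 12 and 4 | 12, so subgroups of order 4 are possible by Lagrange.
The subgroups of order 4 are: {e, r^3, r^2s, r^5s}; {e, r^3, s, r^3s}; {e, r^3, rs, r^4s}.
So G has 3 subgroups of order 4.

3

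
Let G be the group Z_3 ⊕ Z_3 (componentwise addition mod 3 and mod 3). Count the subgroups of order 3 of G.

|G| = 9 and 3 | 9, so subgroups of order 3 are possible by Lagrange.
The subgroups of order 3 are: {(0,0), (0,1), (0,2)}; {(0,0), (1,0), (2,0)}; {(0,0), (1,1), (2,2)}; {(0,0), (1,2), (2,1)}.
So G has 4 subgroups of order 3.

4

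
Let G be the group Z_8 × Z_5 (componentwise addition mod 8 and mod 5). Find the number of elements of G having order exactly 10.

An element (a,b) has order lcm(ord(a), ord(b)); count pairs with lcm equal to 10.
Enumerating gives 4 such elements.

4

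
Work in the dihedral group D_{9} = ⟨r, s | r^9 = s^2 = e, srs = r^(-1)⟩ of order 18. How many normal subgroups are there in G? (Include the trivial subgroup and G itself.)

G has 16 subgroups. Checking conjugation-invariance by order — order 1: 1/1 normal; order 2: 0/9 normal; order 3: 1/1 normal; order 6: 0/3 normal; order 9: 1/1 normal; order 18: 1/1 normal.
Total normal subgroups: 4.

4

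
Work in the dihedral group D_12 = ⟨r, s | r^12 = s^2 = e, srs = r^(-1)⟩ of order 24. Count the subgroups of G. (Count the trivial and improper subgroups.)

34

|G| = 24, so by Lagrange every subgroup order divides 24. Divisors: 1, 2, 3, 4, 6, 8, 12, 24.
Subgroups by order — order 1: 1; order 2: 13; order 3: 1; order 4: 7; order 6: 5; order 8: 3; order 12: 3; order 24: 1.
Total: 1 + 13 + 1 + 7 + 5 + 3 + 3 + 1 = 34.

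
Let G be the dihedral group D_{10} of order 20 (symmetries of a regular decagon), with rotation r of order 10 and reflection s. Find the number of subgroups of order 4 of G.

5

|G| = 20 and 4 | 20, so subgroups of order 4 are possible by Lagrange.
The subgroups of order 4 are: {e, r^5, r^2s, r^7s}; {e, r^5, r^3s, r^8s}; {e, r^5, r^4s, r^9s}; {e, r^5, s, r^5s}; … (5 in all).
So G has 5 subgroups of order 4.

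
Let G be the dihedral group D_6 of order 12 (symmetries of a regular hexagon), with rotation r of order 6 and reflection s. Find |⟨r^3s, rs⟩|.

|⟨r^3s⟩| = 2 and |⟨rs⟩| = 2, so |H| is a multiple of lcm(2, 2) = 2 and divides |G| = 12.
Closing under the operation: H = {e, r^2, r^4, rs, r^3s, r^5s}, so |H| = 6.

6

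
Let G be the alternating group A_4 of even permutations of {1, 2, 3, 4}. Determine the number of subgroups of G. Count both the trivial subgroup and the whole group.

10

|G| = 12, so by Lagrange every subgroup order divides 12. Divisors: 1, 2, 3, 4, 6, 12.
Subgroups by order — order 1: 1; order 2: 3; order 3: 4; order 4: 1; order 6: 0; order 12: 1.
Total: 1 + 3 + 4 + 1 + 0 + 1 = 10.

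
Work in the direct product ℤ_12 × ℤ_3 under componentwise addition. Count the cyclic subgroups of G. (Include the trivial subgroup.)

15

Each element a generates a cyclic subgroup ⟨a⟩; distinct elements may generate the same one (a cyclic group of order d has φ(d) generators).
Cyclic subgroups by order — order 1: 1; order 2: 1; order 3: 4; order 4: 1; order 6: 4; order 12: 4.
Total: 15.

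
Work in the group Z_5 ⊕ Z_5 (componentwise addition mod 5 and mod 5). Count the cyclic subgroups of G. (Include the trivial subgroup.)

7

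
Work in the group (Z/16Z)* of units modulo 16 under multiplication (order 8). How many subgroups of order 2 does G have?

|G| = 8 and 2 | 8, so subgroups of order 2 are possible by Lagrange.
The subgroups of order 2 are: {1, 15}; {1, 7}; {1, 9}.
So G has 3 subgroups of order 2.

3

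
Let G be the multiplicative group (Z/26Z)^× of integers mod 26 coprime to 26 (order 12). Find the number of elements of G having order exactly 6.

2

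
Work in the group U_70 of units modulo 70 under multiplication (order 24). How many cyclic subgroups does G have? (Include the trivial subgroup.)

12

Each element a generates a cyclic subgroup ⟨a⟩; distinct elements may generate the same one (a cyclic group of order d has φ(d) generators).
Cyclic subgroups by order — order 1: 1; order 2: 3; order 3: 1; order 4: 2; order 6: 3; order 12: 2.
Total: 12.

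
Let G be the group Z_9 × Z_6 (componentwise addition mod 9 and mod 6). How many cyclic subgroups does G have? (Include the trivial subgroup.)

16

A cyclic subgroup of order d is generated by each of its φ(d) elements of order d, so the cyclic subgroups of order d number (#elements of order d)/φ(d).
Cyclic subgroups by order — order 1: 1; order 2: 1; order 3: 4; order 6: 4; order 9: 3; order 18: 3.
Total: 16.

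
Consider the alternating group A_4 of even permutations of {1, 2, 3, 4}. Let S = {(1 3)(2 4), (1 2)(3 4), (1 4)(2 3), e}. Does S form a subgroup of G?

Yes

|S| = 4 divides |G| = 12, consistent with Lagrange.
S contains the identity, every element's inverse is in S, and S is closed under ∘: it is a subgroup.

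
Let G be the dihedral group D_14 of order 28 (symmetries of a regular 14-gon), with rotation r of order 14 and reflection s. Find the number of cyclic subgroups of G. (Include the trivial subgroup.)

18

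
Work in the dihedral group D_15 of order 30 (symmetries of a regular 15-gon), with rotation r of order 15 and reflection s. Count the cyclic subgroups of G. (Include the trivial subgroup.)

Group the elements of G by the cyclic subgroup they generate; each cyclic subgroup of order d accounts for φ(d) elements.
Cyclic subgroups by order — order 1: 1; order 2: 15; order 3: 1; order 5: 1; order 15: 1.
Total: 19.

19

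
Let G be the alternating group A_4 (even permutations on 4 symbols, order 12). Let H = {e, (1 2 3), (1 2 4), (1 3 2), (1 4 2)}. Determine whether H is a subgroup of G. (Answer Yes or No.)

|H| = 5 does not divide |G| = 12, so by Lagrange H is not a subgroup.

No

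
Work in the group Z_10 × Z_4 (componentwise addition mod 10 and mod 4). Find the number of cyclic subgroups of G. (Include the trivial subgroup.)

12

A cyclic subgroup of order d is generated by each of its φ(d) elements of order d, so the cyclic subgroups of order d number (#elements of order d)/φ(d).
Cyclic subgroups by order — order 1: 1; order 2: 3; order 4: 2; order 5: 1; order 10: 3; order 20: 2.
Total: 12.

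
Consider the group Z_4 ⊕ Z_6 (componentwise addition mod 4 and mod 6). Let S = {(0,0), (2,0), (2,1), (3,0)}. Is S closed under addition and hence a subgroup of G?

(2,1) ∈ S but its inverse (2,5) ∉ S, so S is not a subgroup.

No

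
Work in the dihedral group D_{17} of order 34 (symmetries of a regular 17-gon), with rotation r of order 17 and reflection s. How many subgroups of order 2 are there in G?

|G| = 34 and 2 | 34, so subgroups of order 2 are possible by Lagrange.
The subgroups of order 2 are: {e, r^10s}; {e, r^11s}; {e, r^12s}; {e, r^13s}; … (17 in all).
So G has 17 subgroups of order 2.

17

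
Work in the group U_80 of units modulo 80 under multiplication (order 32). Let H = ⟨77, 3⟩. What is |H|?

|⟨77⟩| = 4 and |⟨3⟩| = 4, so |H| is a multiple of lcm(4, 4) = 4 and divides |G| = 32.
Closing under the operation: H = {1, 3, 9, 27, 53, 71, 77, 79}, so |H| = 8.

8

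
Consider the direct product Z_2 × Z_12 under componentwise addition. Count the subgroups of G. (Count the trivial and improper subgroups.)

16

|G| = 24, so by Lagrange every subgroup order divides 24. Divisors: 1, 2, 3, 4, 6, 8, 12, 24.
Subgroups by order — order 1: 1; order 2: 3; order 3: 1; order 4: 3; order 6: 3; order 8: 1; order 12: 3; order 24: 1.
Total: 1 + 3 + 1 + 3 + 3 + 1 + 3 + 1 = 16.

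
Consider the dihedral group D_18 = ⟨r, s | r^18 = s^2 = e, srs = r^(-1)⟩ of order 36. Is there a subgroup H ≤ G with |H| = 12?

12 | 36. A subgroup of order 12 is {e, r^3, r^6, r^9, r^12, r^15, rs, r^4s, r^7s, r^10s, r^13s, r^16s}.

Yes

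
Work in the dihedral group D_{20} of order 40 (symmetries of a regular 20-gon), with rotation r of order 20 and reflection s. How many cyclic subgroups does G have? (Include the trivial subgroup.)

26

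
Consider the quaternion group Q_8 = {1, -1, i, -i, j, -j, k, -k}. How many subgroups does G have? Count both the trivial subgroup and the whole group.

6

|G| = 8, so by Lagrange every subgroup order divides 8. Divisors: 1, 2, 4, 8.
Subgroups by order — order 1: 1; order 2: 1; order 4: 3; order 8: 1.
Total: 1 + 1 + 3 + 1 = 6.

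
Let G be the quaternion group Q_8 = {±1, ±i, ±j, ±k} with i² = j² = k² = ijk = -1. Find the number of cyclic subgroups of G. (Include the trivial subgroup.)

Each element a generates a cyclic subgroup ⟨a⟩; distinct elements may generate the same one (a cyclic group of order d has φ(d) generators).
Cyclic subgroups by order — order 1: 1; order 2: 1; order 4: 3.
Total: 5.

5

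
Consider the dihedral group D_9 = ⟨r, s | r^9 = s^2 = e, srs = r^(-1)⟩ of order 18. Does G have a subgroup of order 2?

2 | 18. A subgroup of order 2 is {e, r^2s}.

Yes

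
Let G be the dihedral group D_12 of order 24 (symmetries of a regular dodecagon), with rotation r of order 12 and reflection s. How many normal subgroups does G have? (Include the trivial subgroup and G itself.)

G has 34 subgroups. Checking conjugation-invariance by order — order 1: 1/1 normal; order 2: 1/13 normal; order 3: 1/1 normal; order 4: 1/7 normal; order 6: 1/5 normal; order 8: 0/3 normal; order 12: 3/3 normal; order 24: 1/1 normal.
Total normal subgroups: 9.

9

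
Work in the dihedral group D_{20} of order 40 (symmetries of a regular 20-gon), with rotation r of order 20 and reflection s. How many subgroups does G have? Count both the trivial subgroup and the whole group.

48

|G| = 40, so by Lagrange every subgroup order divides 40. Divisors: 1, 2, 4, 5, 8, 10, 20, 40.
Subgroups by order — order 1: 1; order 2: 21; order 4: 11; order 5: 1; order 8: 5; order 10: 5; order 20: 3; order 40: 1.
Total: 1 + 21 + 11 + 1 + 5 + 5 + 3 + 1 = 48.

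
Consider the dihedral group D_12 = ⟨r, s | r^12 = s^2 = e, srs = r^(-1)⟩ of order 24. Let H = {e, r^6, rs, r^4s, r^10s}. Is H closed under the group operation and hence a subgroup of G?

No

|H| = 5 does not divide |G| = 24, so by Lagrange H is not a subgroup.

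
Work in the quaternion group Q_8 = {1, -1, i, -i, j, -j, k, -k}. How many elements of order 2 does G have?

1

The elements of order 2 are: -1.
That's 1.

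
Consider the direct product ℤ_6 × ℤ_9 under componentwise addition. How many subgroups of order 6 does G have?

4

|G| = 54 and 6 | 54, so subgroups of order 6 are possible by Lagrange.
The subgroups of order 6 are: {(0,0), (0,3), (0,6), (3,0), (3,3), (3,6)}; {(0,0), (1,0), (2,0), (3,0), (4,0), (5,0)}; {(0,0), (1,3), (2,6), (3,0), (4,3), (5,6)}; {(0,0), (1,6), (2,3), (3,0), (4,6), (5,3)}.
So G has 4 subgroups of order 6.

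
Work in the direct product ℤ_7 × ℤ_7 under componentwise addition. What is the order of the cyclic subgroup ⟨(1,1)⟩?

The order of (1,1) in Z_7 × Z_7 is lcm(ord(1) in Z_7, ord(1) in Z_7).
ord(1) = 7 and ord(1) = 7, so |⟨(1,1)⟩| = lcm(7, 7) = 7.

7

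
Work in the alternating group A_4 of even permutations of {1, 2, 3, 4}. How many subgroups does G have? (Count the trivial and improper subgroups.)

10

|G| = 12, so by Lagrange every subgroup order divides 12. Divisors: 1, 2, 3, 4, 6, 12.
Subgroups by order — order 1: 1; order 2: 3; order 3: 4; order 4: 1; order 6: 0; order 12: 1.
Total: 1 + 3 + 4 + 1 + 0 + 1 = 10.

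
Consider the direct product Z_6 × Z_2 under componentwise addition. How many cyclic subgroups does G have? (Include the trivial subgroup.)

Each element a generates a cyclic subgroup ⟨a⟩; distinct elements may generate the same one (a cyclic group of order d has φ(d) generators).
Cyclic subgroups by order — order 1: 1; order 2: 3; order 3: 1; order 6: 3.
Total: 8.

8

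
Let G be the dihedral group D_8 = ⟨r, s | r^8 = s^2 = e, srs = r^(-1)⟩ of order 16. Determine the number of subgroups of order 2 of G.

|G| = 16 and 2 | 16, so subgroups of order 2 are possible by Lagrange.
The subgroups of order 2 are: {e, r^2s}; {e, r^3s}; {e, r^4}; {e, r^4s}; … (9 in all).
So G has 9 subgroups of order 2.

9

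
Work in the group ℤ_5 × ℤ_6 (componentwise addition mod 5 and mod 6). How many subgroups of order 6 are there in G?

1

|G| = 30 and 6 | 30, so subgroups of order 6 are possible by Lagrange.
The subgroups of order 6 are: {(0,0), (0,1), (0,2), (0,3), (0,4), (0,5)}.
So G has 1 subgroup of order 6.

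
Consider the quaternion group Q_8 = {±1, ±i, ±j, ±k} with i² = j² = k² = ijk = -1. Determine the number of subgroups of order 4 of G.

|G| = 8 and 4 | 8, so subgroups of order 4 are possible by Lagrange.
The subgroups of order 4 are: {1, -1, i, -i}; {1, -1, j, -j}; {1, -1, k, -k}.
So G has 3 subgroups of order 4.

3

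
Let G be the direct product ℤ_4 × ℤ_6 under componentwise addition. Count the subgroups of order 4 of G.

3

|G| = 24 and 4 | 24, so subgroups of order 4 are possible by Lagrange.
The subgroups of order 4 are: {(0,0), (0,3), (2,0), (2,3)}; {(0,0), (1,0), (2,0), (3,0)}; {(0,0), (1,3), (2,0), (3,3)}.
So G has 3 subgroups of order 4.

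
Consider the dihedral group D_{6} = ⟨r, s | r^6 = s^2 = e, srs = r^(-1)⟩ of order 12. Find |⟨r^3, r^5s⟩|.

|⟨r^3⟩| = 2 and |⟨r^5s⟩| = 2, so |H| is a multiple of lcm(2, 2) = 2 and divides |G| = 12.
Closing under the operation: H = {e, r^3, r^2s, r^5s}, so |H| = 4.

4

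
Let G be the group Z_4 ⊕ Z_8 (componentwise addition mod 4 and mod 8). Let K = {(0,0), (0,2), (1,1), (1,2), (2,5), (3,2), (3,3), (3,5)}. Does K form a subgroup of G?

No

(0,2) ∈ K but its inverse (0,6) ∉ K, so K is not a subgroup.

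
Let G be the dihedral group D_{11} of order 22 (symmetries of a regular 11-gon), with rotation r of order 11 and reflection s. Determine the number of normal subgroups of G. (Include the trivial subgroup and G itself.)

3

G has 14 subgroups. Checking conjugation-invariance by order — order 1: 1/1 normal; order 2: 0/11 normal; order 11: 1/1 normal; order 22: 1/1 normal.
Total normal subgroups: 3.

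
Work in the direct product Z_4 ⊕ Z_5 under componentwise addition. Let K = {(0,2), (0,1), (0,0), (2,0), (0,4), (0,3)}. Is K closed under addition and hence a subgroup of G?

No

|K| = 6 does not divide |G| = 20, so by Lagrange K is not a subgroup.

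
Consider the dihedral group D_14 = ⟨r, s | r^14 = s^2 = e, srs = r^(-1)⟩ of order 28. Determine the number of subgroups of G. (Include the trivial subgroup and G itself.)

|G| = 28, so by Lagrange every subgroup order divides 28. Divisors: 1, 2, 4, 7, 14, 28.
Subgroups by order — order 1: 1; order 2: 15; order 4: 7; order 7: 1; order 14: 3; order 28: 1.
Total: 1 + 15 + 7 + 1 + 3 + 1 = 28.

28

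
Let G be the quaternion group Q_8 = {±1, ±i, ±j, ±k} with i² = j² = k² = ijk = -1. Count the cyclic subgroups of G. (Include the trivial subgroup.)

5

Group the elements of G by the cyclic subgroup they generate; each cyclic subgroup of order d accounts for φ(d) elements.
Cyclic subgroups by order — order 1: 1; order 2: 1; order 4: 3.
Total: 5.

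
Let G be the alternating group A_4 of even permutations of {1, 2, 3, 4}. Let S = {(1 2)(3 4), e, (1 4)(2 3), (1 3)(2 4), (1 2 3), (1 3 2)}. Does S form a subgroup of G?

Closure fails: (1 3 2) ∘ (1 2)(3 4) = (2 3 4) ∉ S. So S is not a subgroup.

No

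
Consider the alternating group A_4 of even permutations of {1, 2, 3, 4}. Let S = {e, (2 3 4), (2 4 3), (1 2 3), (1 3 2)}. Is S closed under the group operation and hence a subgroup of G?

No

|S| = 5 does not divide |G| = 12, so by Lagrange S is not a subgroup.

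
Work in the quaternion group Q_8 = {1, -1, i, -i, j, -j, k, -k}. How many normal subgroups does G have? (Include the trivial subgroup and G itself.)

6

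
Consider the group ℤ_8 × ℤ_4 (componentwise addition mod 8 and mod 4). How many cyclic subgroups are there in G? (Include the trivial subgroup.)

Group the elements of G by the cyclic subgroup they generate; each cyclic subgroup of order d accounts for φ(d) elements.
Cyclic subgroups by order — order 1: 1; order 2: 3; order 4: 6; order 8: 4.
Total: 14.

14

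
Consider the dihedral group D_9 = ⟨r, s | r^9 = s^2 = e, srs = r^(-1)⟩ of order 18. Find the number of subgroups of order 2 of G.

9

|G| = 18 and 2 | 18, so subgroups of order 2 are possible by Lagrange.
The subgroups of order 2 are: {e, r^2s}; {e, r^3s}; {e, r^4s}; {e, r^5s}; … (9 in all).
So G has 9 subgroups of order 2.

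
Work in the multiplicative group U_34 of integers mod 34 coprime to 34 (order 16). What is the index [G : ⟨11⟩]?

|⟨11⟩| = 16 and |G| = 16.
By Lagrange, [G : H] = |G|/|H| = 16/16 = 1.

1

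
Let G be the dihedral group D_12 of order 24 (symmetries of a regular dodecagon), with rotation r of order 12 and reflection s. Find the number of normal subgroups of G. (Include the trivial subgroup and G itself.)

G has 34 subgroups. Checking conjugation-invariance by order — order 1: 1/1 normal; order 2: 1/13 normal; order 3: 1/1 normal; order 4: 1/7 normal; order 6: 1/5 normal; order 8: 0/3 normal; order 12: 3/3 normal; order 24: 1/1 normal.
Total normal subgroups: 9.

9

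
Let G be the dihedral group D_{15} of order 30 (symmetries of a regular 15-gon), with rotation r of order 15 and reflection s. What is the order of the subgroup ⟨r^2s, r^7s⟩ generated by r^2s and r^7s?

6

|⟨r^2s⟩| = 2 and |⟨r^7s⟩| = 2, so |H| is a multiple of lcm(2, 2) = 2 and divides |G| = 30.
Closing under the operation: H = {e, r^5, r^10, r^2s, r^7s, r^12s}, so |H| = 6.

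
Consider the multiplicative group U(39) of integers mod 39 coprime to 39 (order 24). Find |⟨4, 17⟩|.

12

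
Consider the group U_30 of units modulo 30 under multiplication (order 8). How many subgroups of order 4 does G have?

|G| = 8 and 4 | 8, so subgroups of order 4 are possible by Lagrange.
The subgroups of order 4 are: {1, 11, 19, 29}; {1, 7, 13, 19}; {1, 17, 19, 23}.
So G has 3 subgroups of order 4.

3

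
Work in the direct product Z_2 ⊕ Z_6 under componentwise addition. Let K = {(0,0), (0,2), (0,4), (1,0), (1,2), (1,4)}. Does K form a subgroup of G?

Yes

|K| = 6 divides |G| = 12, consistent with Lagrange.
K contains the identity, every element's inverse is in K, and K is closed under +: it is a subgroup.
In fact K = ⟨(1,2)⟩.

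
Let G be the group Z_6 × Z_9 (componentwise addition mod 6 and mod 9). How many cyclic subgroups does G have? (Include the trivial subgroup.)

16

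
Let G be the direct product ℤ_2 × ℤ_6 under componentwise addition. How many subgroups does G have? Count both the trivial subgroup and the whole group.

10

|G| = 12, so by Lagrange every subgroup order divides 12. Divisors: 1, 2, 3, 4, 6, 12.
Subgroups by order — order 1: 1; order 2: 3; order 3: 1; order 4: 1; order 6: 3; order 12: 1.
Total: 1 + 3 + 1 + 1 + 3 + 1 = 10.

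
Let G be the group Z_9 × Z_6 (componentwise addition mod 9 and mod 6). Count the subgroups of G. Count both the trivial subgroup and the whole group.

20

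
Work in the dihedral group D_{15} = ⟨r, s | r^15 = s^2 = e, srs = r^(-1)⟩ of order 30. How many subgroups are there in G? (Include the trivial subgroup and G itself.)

28

|G| = 30, so by Lagrange every subgroup order divides 30. Divisors: 1, 2, 3, 5, 6, 10, 15, 30.
Subgroups by order — order 1: 1; order 2: 15; order 3: 1; order 5: 1; order 6: 5; order 10: 3; order 15: 1; order 30: 1.
Total: 1 + 15 + 1 + 1 + 5 + 3 + 1 + 1 = 28.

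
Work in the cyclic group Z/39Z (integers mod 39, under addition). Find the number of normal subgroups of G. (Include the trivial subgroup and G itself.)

G is abelian, so every subgroup is normal.
G has 4 subgroups in total, hence 4 normal subgroups.

4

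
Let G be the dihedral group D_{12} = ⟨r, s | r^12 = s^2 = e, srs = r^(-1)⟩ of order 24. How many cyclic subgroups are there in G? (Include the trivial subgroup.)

18

A cyclic subgroup of order d is generated by each of its φ(d) elements of order d, so the cyclic subgroups of order d number (#elements of order d)/φ(d).
Cyclic subgroups by order — order 1: 1; order 2: 13; order 3: 1; order 4: 1; order 6: 1; order 12: 1.
Total: 18.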